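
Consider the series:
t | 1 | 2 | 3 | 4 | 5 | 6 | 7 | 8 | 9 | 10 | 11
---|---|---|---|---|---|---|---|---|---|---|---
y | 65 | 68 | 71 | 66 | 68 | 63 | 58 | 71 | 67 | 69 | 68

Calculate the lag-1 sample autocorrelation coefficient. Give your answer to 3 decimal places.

Mean ȳ = (65 + 68 + 71 + 66 + 68 + 63 + 58 + 71 + 67 + 69 + 68)/11 = 66.7273
Numerator Σ_{t=1}^{10}(y_t−ȳ)(y_{t+1}−ȳ) = -5.6198
Denominator Σ(y_t−ȳ)² = 140.1818
r_1 = -5.6198 / 140.1818 = -0.040

-0.040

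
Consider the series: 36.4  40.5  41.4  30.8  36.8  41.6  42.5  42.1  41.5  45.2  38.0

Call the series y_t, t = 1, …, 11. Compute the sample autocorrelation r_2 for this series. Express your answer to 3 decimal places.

Mean ȳ = (36.4 + 40.5 + 41.4 + 30.8 + 36.8 + 41.6 + 42.5 + 42.1 + 41.5 + 45.2 + 38.0)/11 = 39.7091
Numerator Σ_{t=1}^{9}(y_t−ȳ)(y_{t+2}−ȳ) = -22.9393
Denominator Σ(y_t−ȳ)² = 155.6291
r_2 = -22.9393 / 155.6291 = -0.147

-0.147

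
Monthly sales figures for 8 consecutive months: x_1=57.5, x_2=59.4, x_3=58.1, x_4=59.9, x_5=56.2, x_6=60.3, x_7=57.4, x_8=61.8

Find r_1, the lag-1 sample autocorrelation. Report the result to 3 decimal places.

Mean x̄ = (57.5 + 59.4 + 58.1 + 59.9 + 56.2 + 60.3 + 57.4 + 61.8)/8 = 58.8250
Deviations from mean: -1.3250, 0.5750, -0.7250, 1.0750, -2.6250, 1.4750, -1.4250, 2.9750
Numerator Σ_{t=1}^{7}(x_t−x̄)(x_{t+1}−x̄) = -14.9931
Denominator Σ(x_t−x̄)² = 23.7150
r_1 = -14.9931 / 23.7150 = -0.632

-0.632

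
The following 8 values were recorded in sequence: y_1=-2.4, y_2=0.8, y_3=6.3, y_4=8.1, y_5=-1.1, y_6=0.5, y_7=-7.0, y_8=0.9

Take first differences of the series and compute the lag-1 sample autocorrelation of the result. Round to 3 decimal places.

-0.289

First differences Δy: 3.2, 5.5, 1.8, -9.2, 1.6, -7.5, 7.9
Mean of differences = 0.4714
Numerator Σ(Δy_t−Δȳ)(Δy_{t+1}−Δȳ) = -71.5751
Denominator Σ(Δy_t−Δȳ)² = 248.0343
r_1(Δy) = -71.5751 / 248.0343 = -0.289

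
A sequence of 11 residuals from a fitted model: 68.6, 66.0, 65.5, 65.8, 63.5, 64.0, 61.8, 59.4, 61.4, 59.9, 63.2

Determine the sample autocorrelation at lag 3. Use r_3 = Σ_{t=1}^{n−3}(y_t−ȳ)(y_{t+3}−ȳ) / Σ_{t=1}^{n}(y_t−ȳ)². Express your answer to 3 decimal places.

0.194

Mean ȳ = (68.6 + 66.0 + 65.5 + 65.8 + 63.5 + 64.0 + 61.8 + 59.4 + 61.4 + 59.9 + 63.2)/11 = 63.5545
Numerator Σ_{t=1}^{8}(y_t−ȳ)(y_{t+3}−ȳ) = 15.2747
Denominator Σ(y_t−ȳ)² = 78.9273
r_3 = 15.2747 / 78.9273 = 0.194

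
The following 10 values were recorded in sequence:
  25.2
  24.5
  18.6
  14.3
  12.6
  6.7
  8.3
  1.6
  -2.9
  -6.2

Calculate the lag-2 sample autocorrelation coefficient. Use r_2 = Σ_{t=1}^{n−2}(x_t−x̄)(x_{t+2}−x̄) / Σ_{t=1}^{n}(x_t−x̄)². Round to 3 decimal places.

0.363

Mean x̄ = (25.2 + 24.5 + 18.6 + 14.3 + 12.6 + 6.7 + 8.3 + 1.6 − 2.9 − 6.2)/10 = 10.2700
Numerator Σ_{t=1}^{8}(x_t−x̄)(x_{t+2}−x̄) = 381.8372
Denominator Σ(x_t−x̄)² = 1052.9610
r_2 = 381.8372 / 1052.9610 = 0.363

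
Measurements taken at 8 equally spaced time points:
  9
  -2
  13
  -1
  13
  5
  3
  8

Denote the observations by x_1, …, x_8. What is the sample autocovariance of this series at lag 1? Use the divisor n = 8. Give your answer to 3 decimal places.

Mean x̄ = (9 − 2 + 13 − 1 + 13 + 5 + 3 + 8)/8 = 6.0000
Σ_{t=1}^{7}(x_t−x̄)(x_{t+1}−x̄) = -188.0000
γ_1 = -188.0000 / 8 = -23.500

-23.500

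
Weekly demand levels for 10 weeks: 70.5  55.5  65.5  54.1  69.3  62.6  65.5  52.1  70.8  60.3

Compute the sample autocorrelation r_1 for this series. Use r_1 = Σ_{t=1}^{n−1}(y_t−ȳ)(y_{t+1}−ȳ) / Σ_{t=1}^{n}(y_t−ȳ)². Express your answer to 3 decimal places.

Mean ȳ = (70.5 + 55.5 + 65.5 + 54.1 + 69.3 + 62.6 + 65.5 + 52.1 + 70.8 + 60.3)/10 = 62.6200
Numerator Σ_{t=1}^{9}(y_t−ȳ)(y_{t+1}−ȳ) = -293.5824
Denominator Σ(y_t−ȳ)² = 429.5560
r_1 = -293.5824 / 429.5560 = -0.683

-0.683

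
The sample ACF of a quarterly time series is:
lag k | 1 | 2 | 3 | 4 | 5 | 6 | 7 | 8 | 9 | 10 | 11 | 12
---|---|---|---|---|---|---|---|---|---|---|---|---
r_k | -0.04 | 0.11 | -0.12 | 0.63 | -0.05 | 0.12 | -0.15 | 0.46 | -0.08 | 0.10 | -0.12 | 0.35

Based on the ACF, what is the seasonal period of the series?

The largest autocorrelation is r_4 = 0.63, with weaker echoes at lags 8 (0.46) and 12 (0.35); the remaining lags stay at or below 0.12.
The dominant spike at lag 4 indicates a seasonal period of 4.

4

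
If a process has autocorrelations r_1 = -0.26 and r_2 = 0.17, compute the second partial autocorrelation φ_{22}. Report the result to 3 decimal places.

φ_{22} = (r_2 − r_1²) / (1 − r_1²)
r_1² = (-0.26)² = 0.0676
Numerator = 0.17 − 0.0676 = 0.1024; denominator = 1 − 0.0676 = 0.9324
φ_{22} = 0.1024 / 0.9324 = 0.110

0.110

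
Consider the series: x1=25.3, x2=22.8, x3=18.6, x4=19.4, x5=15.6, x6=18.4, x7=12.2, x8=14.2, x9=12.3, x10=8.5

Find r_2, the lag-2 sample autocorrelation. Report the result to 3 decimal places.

Mean x̄ = (25.3 + 22.8 + 18.6 + 19.4 + 15.6 + 18.4 + 12.2 + 14.2 + 12.3 + 8.5)/10 = 16.7300
Numerator Σ_{t=1}^{8}(x_t−x̄)(x_{t+2}−x̄) = 76.3622
Denominator Σ(x_t−x̄)² = 239.2610
r_2 = 76.3622 / 239.2610 = 0.319

0.319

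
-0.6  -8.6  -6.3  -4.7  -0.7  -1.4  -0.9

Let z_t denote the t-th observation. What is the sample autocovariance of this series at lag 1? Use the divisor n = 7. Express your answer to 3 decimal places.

Mean z̄ = (-0.6 − 8.6 − 6.3 − 4.7 − 0.7 − 1.4 − 0.9)/7 = -3.3143
Σ_{t=1}^{6}(z_t−z̄)(z_{t+1}−z̄) = 11.5755
γ_1 = 11.5755 / 7 = 1.654

1.654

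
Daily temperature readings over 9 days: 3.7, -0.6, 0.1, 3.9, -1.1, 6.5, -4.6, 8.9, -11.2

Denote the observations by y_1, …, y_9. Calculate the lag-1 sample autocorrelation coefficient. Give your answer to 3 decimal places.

-0.652

Mean ȳ = (3.7 − 0.6 + 0.1 + 3.9 − 1.1 + 6.5 − 4.6 + 8.9 − 11.2)/9 = 0.6222
Numerator Σ_{t=1}^{8}(y_t−ȳ)(y_{t+1}−ȳ) = -192.3883
Denominator Σ(y_t−ȳ)² = 295.0556
r_1 = -192.3883 / 295.0556 = -0.652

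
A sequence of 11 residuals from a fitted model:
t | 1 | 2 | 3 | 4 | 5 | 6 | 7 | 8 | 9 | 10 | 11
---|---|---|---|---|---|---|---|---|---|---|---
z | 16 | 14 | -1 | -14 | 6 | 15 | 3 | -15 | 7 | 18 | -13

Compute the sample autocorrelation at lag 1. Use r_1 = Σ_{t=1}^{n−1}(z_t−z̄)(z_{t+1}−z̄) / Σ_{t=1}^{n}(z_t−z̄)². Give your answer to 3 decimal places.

-0.065

Mean z̄ = (16 + 14 − 1 − 14 + 6 + 15 + 3 − 15 + 7 + 18 − 13)/11 = 3.2727
Numerator Σ_{t=1}^{10}(z_t−z̄)(z_{t+1}−z̄) = -101.7107
Denominator Σ(z_t−z̄)² = 1568.1818
r_1 = -101.7107 / 1568.1818 = -0.065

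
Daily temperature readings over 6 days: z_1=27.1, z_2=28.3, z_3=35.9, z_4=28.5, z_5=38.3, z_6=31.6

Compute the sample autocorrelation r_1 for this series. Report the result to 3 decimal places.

Mean z̄ = (27.1 + 28.3 + 35.9 + 28.5 + 38.3 + 31.6)/6 = 31.6167
Numerator Σ_{t=1}^{5}(z_t−z̄)(z_{t+1}−z̄) = -33.5169
Denominator Σ(z_t−z̄)² = 104.1283
r_1 = -33.5169 / 104.1283 = -0.322

-0.322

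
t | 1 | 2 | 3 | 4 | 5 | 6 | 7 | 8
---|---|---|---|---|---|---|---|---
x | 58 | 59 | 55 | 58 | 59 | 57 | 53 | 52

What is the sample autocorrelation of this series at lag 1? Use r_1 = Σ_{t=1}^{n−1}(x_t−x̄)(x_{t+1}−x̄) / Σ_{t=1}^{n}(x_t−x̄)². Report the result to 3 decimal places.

0.327

Mean x̄ = (58 + 59 + 55 + 58 + 59 + 57 + 53 + 52)/8 = 56.3750
Deviations from mean: 1.6250, 2.6250, -1.3750, 1.6250, 2.6250, 0.6250, -3.3750, -4.3750
Σ(x_t−x̄)(x_{t+1}−x̄) = (4.2656) + (-3.6094) + (-2.2344) + (4.2656) + (1.6406) + (-2.1094) + (14.7656) = 16.9844
Denominator Σ(x_t−x̄)² = 51.8750
r_1 = 16.9844 / 51.8750 = 0.327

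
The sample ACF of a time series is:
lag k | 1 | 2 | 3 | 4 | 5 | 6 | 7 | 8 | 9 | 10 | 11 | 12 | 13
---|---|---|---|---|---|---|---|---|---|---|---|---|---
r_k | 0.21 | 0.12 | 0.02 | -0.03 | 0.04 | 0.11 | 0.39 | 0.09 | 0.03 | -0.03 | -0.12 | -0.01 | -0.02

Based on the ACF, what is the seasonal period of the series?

7

The largest autocorrelation is r_7 = 0.39; the remaining lags stay at or below 0.21. The elevated value at lag 1 (0.21), dropping to 0.12 at lag 2, reflects decaying short-term dependence rather than seasonality.
The dominant spike at lag 7 indicates a seasonal period of 7.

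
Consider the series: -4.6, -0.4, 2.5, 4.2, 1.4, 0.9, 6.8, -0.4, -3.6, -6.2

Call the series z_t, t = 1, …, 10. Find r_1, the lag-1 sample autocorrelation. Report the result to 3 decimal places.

Mean z̄ = (-4.6 − 0.4 + 2.5 + 4.2 + 1.4 + 0.9 + 6.8 − 0.4 − 3.6 − 6.2)/10 = 0.0600
Numerator Σ_{t=1}^{9}(z_t−z̄)(z_{t+1}−z̄) = 44.9524
Denominator Σ(z_t−z̄)² = 145.7440
r_1 = 44.9524 / 145.7440 = 0.308

0.308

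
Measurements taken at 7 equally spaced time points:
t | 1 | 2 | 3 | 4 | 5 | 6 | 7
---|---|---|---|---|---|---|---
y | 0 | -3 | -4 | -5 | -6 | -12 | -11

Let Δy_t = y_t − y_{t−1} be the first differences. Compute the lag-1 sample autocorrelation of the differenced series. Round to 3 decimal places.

-0.515

First differences Δy: -3, -1, -1, -1, -6, 1
Mean of differences = -1.8333
Numerator Σ(Δy_t−Δȳ)(Δy_{t+1}−Δȳ) = -14.8611
Denominator Σ(Δy_t−Δȳ)² = 28.8333
r_1(Δy) = -14.8611 / 28.8333 = -0.515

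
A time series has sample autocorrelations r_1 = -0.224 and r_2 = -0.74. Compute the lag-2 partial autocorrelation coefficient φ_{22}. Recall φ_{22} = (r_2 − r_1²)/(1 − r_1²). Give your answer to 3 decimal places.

φ_{22} = (r_2 − r_1²) / (1 − r_1²)
r_1² = (-0.224)² = 0.050176
Numerator = -0.74 − 0.0502 = -0.7902; denominator = 1 − 0.0502 = 0.9498
φ_{22} = -0.7902 / 0.9498 = -0.832

-0.832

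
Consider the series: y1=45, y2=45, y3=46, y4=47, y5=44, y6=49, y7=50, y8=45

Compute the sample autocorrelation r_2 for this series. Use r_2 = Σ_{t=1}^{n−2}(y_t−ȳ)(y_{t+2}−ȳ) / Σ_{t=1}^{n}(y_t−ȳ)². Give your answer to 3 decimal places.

-0.315

Mean ȳ = (45 + 45 + 46 + 47 + 44 + 49 + 50 + 45)/8 = 46.3750
Deviations from mean: -1.3750, -1.3750, -0.3750, 0.6250, -2.3750, 2.6250, 3.6250, -1.3750
Σ(y_t−ȳ)(y_{t+2}−ȳ) = (0.5156) + (-0.8594) + (0.8906) + (1.6406) + (-8.6094) + (-3.6094) = -10.0313
Denominator Σ(y_t−ȳ)² = 31.8750
r_2 = -10.0313 / 31.8750 = -0.315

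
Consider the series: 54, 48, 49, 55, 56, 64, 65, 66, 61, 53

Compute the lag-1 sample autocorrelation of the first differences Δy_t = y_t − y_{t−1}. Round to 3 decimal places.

0.260

First differences Δy: -6, 1, 6, 1, 8, 1, 1, -5, -8
Mean of differences = -0.1111
Numerator Σ(Δy_t−Δȳ)(Δy_{t+1}−Δȳ) = 59.4321
Denominator Σ(Δy_t−Δȳ)² = 228.8889
r_1(Δy) = 59.4321 / 228.8889 = 0.260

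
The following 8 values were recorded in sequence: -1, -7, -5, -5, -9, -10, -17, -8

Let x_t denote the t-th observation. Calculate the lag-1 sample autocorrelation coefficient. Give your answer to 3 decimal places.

Mean x̄ = (-1 − 7 − 5 − 5 − 9 − 10 − 17 − 8)/8 = -7.7500
Deviations from mean: 6.7500, 0.7500, 2.7500, 2.7500, -1.2500, -2.2500, -9.2500, -0.2500
Σ(x_t−x̄)(x_{t+1}−x̄) = (5.0625) + (2.0625) + (7.5625) + (-3.4375) + (2.8125) + (20.8125) + (2.3125) = 37.1875
Denominator Σ(x_t−x̄)² = 153.5000
r_1 = 37.1875 / 153.5000 = 0.242

0.242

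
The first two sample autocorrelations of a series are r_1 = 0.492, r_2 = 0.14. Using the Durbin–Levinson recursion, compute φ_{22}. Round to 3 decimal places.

φ_{22} = (r_2 − r_1²) / (1 − r_1²)
r_1² = (0.492)² = 0.242064
Numerator = 0.14 − 0.2421 = -0.1021; denominator = 1 − 0.2421 = 0.7579
φ_{22} = -0.1021 / 0.7579 = -0.135

-0.135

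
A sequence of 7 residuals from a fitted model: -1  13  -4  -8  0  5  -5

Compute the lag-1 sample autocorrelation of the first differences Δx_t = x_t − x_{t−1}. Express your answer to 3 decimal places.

-0.317

First differences Δx: 14, -17, -4, 8, 5, -10
Mean of differences = -0.6667
Numerator Σ(Δx_t−Δx̄)(Δx_{t+1}−Δx̄) = -217.7778
Denominator Σ(Δx_t−Δx̄)² = 687.3333
r_1(Δx) = -217.7778 / 687.3333 = -0.317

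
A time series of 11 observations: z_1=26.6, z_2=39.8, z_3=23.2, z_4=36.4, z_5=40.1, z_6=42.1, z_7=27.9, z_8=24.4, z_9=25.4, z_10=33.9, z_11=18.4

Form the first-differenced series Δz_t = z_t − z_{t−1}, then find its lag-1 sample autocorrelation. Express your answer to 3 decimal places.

First differences Δz: 13.2, -16.6, 13.2, 3.7, 2.0, -14.2, -3.5, 1.0, 8.5, -15.5
Mean of differences = -0.8200
Numerator Σ(Δz_t−Δz̄)(Δz_{t+1}−Δz̄) = -492.9604
Denominator Σ(Δz_t−Δz̄)² = 1162.3960
r_1(Δz) = -492.9604 / 1162.3960 = -0.424

-0.424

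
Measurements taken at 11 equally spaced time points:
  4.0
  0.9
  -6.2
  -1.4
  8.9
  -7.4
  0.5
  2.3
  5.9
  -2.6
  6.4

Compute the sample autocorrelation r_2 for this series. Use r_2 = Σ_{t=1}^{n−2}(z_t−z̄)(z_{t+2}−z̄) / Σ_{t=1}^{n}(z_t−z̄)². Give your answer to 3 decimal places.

Mean z̄ = (4.0 + 0.9 − 6.2 − 1.4 + 8.9 − 7.4 + 0.5 + 2.3 + 5.9 − 2.6 + 6.4)/11 = 1.0273
Numerator Σ_{t=1}^{9}(z_t−z̄)(z_{t+2}−z̄) = -53.5015
Denominator Σ(z_t−z̄)² = 267.6418
r_2 = -53.5015 / 267.6418 = -0.200

-0.200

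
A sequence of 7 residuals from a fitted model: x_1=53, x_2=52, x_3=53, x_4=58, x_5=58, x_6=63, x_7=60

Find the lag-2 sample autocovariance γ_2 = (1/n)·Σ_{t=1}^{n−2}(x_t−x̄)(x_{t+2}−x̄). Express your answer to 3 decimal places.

2.181

Mean x̄ = (53 + 52 + 53 + 58 + 58 + 63 + 60)/7 = 56.7143
Σ_{t=1}^{5}(x_t−x̄)(x_{t+2}−x̄) = 15.2653
γ_2 = 15.2653 / 7 = 2.181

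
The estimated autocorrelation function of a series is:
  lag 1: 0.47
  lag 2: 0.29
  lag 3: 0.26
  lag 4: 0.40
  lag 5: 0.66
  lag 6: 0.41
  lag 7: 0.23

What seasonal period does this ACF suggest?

5

The largest autocorrelation is r_5 = 0.66; the remaining lags stay at or below 0.47. The elevated value at lag 1 (0.47), dropping to 0.29 at lag 2, reflects decaying short-term dependence rather than seasonality.
The dominant spike at lag 5 indicates a seasonal period of 5.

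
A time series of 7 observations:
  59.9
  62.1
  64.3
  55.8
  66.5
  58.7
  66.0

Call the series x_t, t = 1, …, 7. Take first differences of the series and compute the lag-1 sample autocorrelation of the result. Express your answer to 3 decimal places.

-0.798

First differences Δx: 2.2, 2.2, -8.5, 10.7, -7.8, 7.3
Mean of differences = 1.0167
Numerator Σ(Δx_t−Δx̄)(Δx_{t+1}−Δx̄) = -242.7869
Denominator Σ(Δx_t−Δx̄)² = 304.3483
r_1(Δx) = -242.7869 / 304.3483 = -0.798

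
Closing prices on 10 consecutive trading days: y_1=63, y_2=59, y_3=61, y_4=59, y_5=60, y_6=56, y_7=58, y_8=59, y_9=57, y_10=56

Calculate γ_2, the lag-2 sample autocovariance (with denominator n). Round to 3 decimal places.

1.072

Mean ȳ = (63 + 59 + 61 + 59 + 60 + 56 + 58 + 59 + 57 + 56)/10 = 58.8000
Σ_{t=1}^{8}(y_t−ȳ)(y_{t+2}−ȳ) = 10.7200
γ_2 = 10.7200 / 10 = 1.072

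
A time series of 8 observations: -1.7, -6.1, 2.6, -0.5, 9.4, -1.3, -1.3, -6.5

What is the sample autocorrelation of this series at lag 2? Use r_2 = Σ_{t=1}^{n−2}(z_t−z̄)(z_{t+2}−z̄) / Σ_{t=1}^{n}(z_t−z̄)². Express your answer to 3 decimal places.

Mean z̄ = (-1.7 − 6.1 + 2.6 − 0.5 + 9.4 − 1.3 − 1.3 − 6.5)/8 = -0.6750
Σ(z_t−z̄)(z_{t+2}−z̄) = (-3.3569) + (-0.9494) + (32.9956) + (-0.1094) + (-6.2969) + (3.6406) = 25.9238
Denominator Σ(z_t−z̄)² = 177.4550
r_2 = 25.9238 / 177.4550 = 0.146

0.146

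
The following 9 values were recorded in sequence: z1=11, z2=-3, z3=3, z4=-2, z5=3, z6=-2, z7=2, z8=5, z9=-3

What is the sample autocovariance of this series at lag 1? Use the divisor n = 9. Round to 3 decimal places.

-8.973

Mean z̄ = (11 − 3 + 3 − 2 + 3 − 2 + 2 + 5 − 3)/9 = 1.5556
Σ_{t=1}^{8}(z_t−z̄)(z_{t+1}−z̄) = -80.7531
γ_1 = -80.7531 / 9 = -8.973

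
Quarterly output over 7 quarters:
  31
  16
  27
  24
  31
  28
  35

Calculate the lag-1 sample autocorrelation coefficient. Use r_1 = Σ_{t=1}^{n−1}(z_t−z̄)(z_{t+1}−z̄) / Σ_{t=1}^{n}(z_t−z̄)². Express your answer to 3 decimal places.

Mean z̄ = (31 + 16 + 27 + 24 + 31 + 28 + 35)/7 = 27.4286
Deviations from mean: 3.5714, -11.4286, -0.4286, -3.4286, 3.5714, 0.5714, 7.5714
Numerator Σ_{t=1}^{6}(z_t−z̄)(z_{t+1}−z̄) = -40.3265
Denominator Σ(z_t−z̄)² = 225.7143
r_1 = -40.3265 / 225.7143 = -0.179

-0.179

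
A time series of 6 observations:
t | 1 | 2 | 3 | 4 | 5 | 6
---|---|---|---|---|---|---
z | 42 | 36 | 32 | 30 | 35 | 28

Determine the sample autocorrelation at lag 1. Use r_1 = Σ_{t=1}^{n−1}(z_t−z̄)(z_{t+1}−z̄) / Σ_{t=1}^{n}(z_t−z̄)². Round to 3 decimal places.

0.076

Mean z̄ = (42 + 36 + 32 + 30 + 35 + 28)/6 = 33.8333
Deviations from mean: 8.1667, 2.1667, -1.8333, -3.8333, 1.1667, -5.8333
Σ(z_t−z̄)(z_{t+1}−z̄) = (17.6944) + (-3.9722) + (7.0278) + (-4.4722) + (-6.8056) = 9.4722
Denominator Σ(z_t−z̄)² = 124.8333
r_1 = 9.4722 / 124.8333 = 0.076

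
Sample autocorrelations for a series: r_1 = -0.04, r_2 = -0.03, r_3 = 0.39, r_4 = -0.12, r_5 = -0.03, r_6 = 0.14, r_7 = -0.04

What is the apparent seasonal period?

The largest autocorrelation is r_3 = 0.39; the remaining lags stay at or below 0.14.
The dominant spike at lag 3 indicates a seasonal period of 3.

3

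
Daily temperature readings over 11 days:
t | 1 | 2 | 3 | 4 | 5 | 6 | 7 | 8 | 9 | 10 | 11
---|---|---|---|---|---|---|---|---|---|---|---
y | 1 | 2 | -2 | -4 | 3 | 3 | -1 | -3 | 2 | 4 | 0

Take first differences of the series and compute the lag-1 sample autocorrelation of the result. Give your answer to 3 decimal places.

-0.073

First differences Δy: 1, -4, -2, 7, 0, -4, -2, 5, 2, -4
Mean of differences = -0.1000
Numerator Σ(Δy_t−Δȳ)(Δy_{t+1}−Δȳ) = -9.8100
Denominator Σ(Δy_t−Δȳ)² = 134.9000
r_1(Δy) = -9.8100 / 134.9000 = -0.073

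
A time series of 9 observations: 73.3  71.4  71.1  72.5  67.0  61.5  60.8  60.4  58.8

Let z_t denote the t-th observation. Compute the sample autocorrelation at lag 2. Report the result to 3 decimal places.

Mean z̄ = (73.3 + 71.4 + 71.1 + 72.5 + 67.0 + 61.5 + 60.8 + 60.4 + 58.8)/9 = 66.3111
Σ(z_t−z̄)(z_{t+2}−z̄) = (33.4690) + (31.4946) + (3.2990) + (-29.7754) + (-3.7965) + (28.4390) + (41.3946) = 104.5242
Denominator Σ(z_t−z̄)² = 281.3289
r_2 = 104.5242 / 281.3289 = 0.372

0.372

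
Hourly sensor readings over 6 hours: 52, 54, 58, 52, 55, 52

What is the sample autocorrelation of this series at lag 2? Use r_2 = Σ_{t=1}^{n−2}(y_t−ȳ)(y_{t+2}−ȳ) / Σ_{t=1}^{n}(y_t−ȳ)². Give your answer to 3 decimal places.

Mean ȳ = (52 + 54 + 58 + 52 + 55 + 52)/6 = 53.8333
Deviations from mean: -1.8333, 0.1667, 4.1667, -1.8333, 1.1667, -1.8333
Numerator Σ_{t=1}^{4}(y_t−ȳ)(y_{t+2}−ȳ) = 0.2778
Denominator Σ(y_t−ȳ)² = 28.8333
r_2 = 0.2778 / 28.8333 = 0.010

0.010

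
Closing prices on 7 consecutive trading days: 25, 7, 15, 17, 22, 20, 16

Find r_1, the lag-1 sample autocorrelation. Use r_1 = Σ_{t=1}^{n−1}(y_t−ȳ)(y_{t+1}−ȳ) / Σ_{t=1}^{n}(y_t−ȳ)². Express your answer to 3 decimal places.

-0.230

Mean ȳ = (25 + 7 + 15 + 17 + 22 + 20 + 16)/7 = 17.4286
Deviations from mean: 7.5714, -10.4286, -2.4286, -0.4286, 4.5714, 2.5714, -1.4286
Σ(y_t−ȳ)(y_{t+1}−ȳ) = (-78.9592) + (25.3265) + (1.0408) + (-1.9592) + (11.7551) + (-3.6735) = -46.4694
Denominator Σ(y_t−ȳ)² = 201.7143
r_1 = -46.4694 / 201.7143 = -0.230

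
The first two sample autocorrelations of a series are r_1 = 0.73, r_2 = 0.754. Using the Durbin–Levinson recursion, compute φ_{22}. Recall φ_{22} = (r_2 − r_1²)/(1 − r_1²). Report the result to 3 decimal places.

0.473

φ_{22} = (r_2 − r_1²) / (1 − r_1²)
r_1² = (0.73)² = 0.5329
Numerator = 0.754 − 0.5329 = 0.2211; denominator = 1 − 0.5329 = 0.4671
φ_{22} = 0.2211 / 0.4671 = 0.473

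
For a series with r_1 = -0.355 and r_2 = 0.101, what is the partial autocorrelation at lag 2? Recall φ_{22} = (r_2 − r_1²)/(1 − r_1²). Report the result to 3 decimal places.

φ_{22} = (r_2 − r_1²) / (1 − r_1²)
r_1² = (-0.355)² = 0.126025
Numerator = 0.101 − 0.1260 = -0.0250; denominator = 1 − 0.1260 = 0.8740
φ_{22} = -0.0250 / 0.8740 = -0.029

-0.029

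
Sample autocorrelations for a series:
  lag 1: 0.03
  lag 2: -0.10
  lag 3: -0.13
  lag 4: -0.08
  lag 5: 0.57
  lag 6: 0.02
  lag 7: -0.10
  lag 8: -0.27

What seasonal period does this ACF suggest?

5

The largest autocorrelation is r_5 = 0.57; the remaining lags stay at or below 0.03.
The dominant spike at lag 5 indicates a seasonal period of 5.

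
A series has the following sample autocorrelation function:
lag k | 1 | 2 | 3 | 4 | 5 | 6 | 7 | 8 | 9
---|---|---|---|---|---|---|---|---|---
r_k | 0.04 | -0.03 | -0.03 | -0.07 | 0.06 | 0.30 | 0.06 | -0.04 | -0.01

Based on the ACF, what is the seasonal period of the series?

6

The largest autocorrelation is r_6 = 0.30; the remaining lags stay at or below 0.06.
The dominant spike at lag 6 indicates a seasonal period of 6.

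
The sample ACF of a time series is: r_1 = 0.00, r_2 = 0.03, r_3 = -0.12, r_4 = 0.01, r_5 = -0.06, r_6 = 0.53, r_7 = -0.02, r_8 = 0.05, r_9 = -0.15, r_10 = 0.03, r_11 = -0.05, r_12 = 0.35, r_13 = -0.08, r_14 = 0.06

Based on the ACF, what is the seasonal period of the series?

The largest autocorrelation is r_6 = 0.53, with a weaker echo at lag 12 (0.35); the remaining lags stay at or below 0.06.
The dominant spike at lag 6 indicates a seasonal period of 6.

6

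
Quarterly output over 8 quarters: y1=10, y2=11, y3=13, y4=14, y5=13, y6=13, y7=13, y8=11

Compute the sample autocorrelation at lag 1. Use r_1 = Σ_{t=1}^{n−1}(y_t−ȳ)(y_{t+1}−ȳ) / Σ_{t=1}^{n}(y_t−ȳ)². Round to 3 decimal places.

Mean ȳ = (10 + 11 + 13 + 14 + 13 + 13 + 13 + 11)/8 = 12.2500
Deviations from mean: -2.2500, -1.2500, 0.7500, 1.7500, 0.7500, 0.7500, 0.7500, -1.2500
Numerator Σ_{t=1}^{7}(y_t−ȳ)(y_{t+1}−ȳ) = 4.6875
Denominator Σ(y_t−ȳ)² = 13.5000
r_1 = 4.6875 / 13.5000 = 0.347

0.347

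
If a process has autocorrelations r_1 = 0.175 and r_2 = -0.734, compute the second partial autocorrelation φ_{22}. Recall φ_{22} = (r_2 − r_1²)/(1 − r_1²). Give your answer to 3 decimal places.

φ_{22} = (r_2 − r_1²) / (1 − r_1²)
r_1² = (0.175)² = 0.030625
Numerator = -0.734 − 0.0306 = -0.7646; denominator = 1 − 0.0306 = 0.9694
φ_{22} = -0.7646 / 0.9694 = -0.789

-0.789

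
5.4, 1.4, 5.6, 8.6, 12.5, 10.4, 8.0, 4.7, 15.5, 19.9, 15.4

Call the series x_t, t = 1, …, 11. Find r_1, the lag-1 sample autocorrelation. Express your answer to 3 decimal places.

Mean x̄ = (5.4 + 1.4 + 5.6 + 8.6 + 12.5 + 10.4 + 8.0 + 4.7 + 15.5 + 19.9 + 15.4)/11 = 9.7636
Numerator Σ_{t=1}^{10}(x_t−x̄)(x_{t+1}−x̄) = 168.7605
Denominator Σ(x_t−x̄)² = 311.7455
r_1 = 168.7605 / 311.7455 = 0.541

0.541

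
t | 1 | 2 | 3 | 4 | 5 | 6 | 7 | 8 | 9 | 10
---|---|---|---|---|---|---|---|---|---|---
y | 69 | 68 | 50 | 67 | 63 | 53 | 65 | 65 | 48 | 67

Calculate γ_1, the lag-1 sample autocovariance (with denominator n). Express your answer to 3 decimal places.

-23.275

Mean ȳ = (69 + 68 + 50 + 67 + 63 + 53 + 65 + 65 + 48 + 67)/10 = 61.5000
Σ_{t=1}^{9}(y_t−ȳ)(y_{t+1}−ȳ) = -232.7500
γ_1 = -232.7500 / 10 = -23.275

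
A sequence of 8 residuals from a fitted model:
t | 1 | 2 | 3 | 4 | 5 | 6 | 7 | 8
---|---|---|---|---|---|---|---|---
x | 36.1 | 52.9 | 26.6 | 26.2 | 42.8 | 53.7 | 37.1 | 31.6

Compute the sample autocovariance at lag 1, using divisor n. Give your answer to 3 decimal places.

Mean x̄ = (36.1 + 52.9 + 26.6 + 26.2 + 42.8 + 53.7 + 37.1 + 31.6)/8 = 38.3750
Deviations: -2.2750, 14.5250, -11.7750, -12.1750, 4.4250, 15.3250, -1.2750, -6.7750
Σ_{t=1}^{7}(x_t−x̄)(x_{t+1}−x̄) = -57.6781
γ_1 = -57.6781 / 8 = -7.210

-7.210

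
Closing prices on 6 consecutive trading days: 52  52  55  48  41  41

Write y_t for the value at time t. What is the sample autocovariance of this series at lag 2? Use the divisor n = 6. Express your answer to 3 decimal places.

-3.704

Mean ȳ = (52 + 52 + 55 + 48 + 41 + 41)/6 = 48.1667
Σ_{t=1}^{4}(y_t−ȳ)(y_{t+2}−ȳ) = -22.2222
γ_2 = -22.2222 / 6 = -3.704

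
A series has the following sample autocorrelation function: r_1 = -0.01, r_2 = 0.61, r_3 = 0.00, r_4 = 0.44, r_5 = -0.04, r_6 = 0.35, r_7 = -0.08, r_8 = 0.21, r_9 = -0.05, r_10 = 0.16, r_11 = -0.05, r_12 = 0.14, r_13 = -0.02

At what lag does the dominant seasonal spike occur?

2

The largest autocorrelation is r_2 = 0.61, with weaker echoes at lags 4 (0.44), 6 (0.35), 8 (0.21) and 10 (0.16); the remaining lags stay at or below 0.14.
The dominant spike at lag 2 indicates a seasonal period of 2.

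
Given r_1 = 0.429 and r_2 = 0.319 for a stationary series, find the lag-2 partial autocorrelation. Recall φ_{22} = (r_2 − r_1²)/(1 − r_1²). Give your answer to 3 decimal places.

φ_{22} = (r_2 − r_1²) / (1 − r_1²)
r_1² = (0.429)² = 0.184041
Numerator = 0.319 − 0.1840 = 0.1350; denominator = 1 − 0.1840 = 0.8160
φ_{22} = 0.1350 / 0.8160 = 0.165

0.165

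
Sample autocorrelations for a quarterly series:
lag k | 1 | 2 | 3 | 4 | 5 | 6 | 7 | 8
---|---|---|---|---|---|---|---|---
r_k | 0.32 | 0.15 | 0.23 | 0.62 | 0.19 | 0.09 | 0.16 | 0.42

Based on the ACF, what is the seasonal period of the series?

The largest autocorrelation is r_4 = 0.62, with a weaker echo at lag 8 (0.42); the remaining lags stay at or below 0.32. The elevated value at lag 1 (0.32), dropping to 0.15 at lag 2, reflects decaying short-term dependence rather than seasonality.
The dominant spike at lag 4 indicates a seasonal period of 4.

4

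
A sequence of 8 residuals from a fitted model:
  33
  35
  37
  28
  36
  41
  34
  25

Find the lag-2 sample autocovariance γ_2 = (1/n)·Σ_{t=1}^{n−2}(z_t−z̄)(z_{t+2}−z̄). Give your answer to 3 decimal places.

-13.254

Mean z̄ = (33 + 35 + 37 + 28 + 36 + 41 + 34 + 25)/8 = 33.6250
Deviations: -0.6250, 1.3750, 3.3750, -5.6250, 2.3750, 7.3750, 0.3750, -8.6250
Σ_{t=1}^{6}(z_t−z̄)(z_{t+2}−z̄) = -106.0313
γ_2 = -106.0313 / 8 = -13.254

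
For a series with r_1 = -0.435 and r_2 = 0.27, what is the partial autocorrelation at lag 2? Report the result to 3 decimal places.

φ_{22} = (r_2 − r_1²) / (1 − r_1²)
r_1² = (-0.435)² = 0.189225
Numerator = 0.27 − 0.1892 = 0.0808; denominator = 1 − 0.1892 = 0.8108
φ_{22} = 0.0808 / 0.8108 = 0.100

0.100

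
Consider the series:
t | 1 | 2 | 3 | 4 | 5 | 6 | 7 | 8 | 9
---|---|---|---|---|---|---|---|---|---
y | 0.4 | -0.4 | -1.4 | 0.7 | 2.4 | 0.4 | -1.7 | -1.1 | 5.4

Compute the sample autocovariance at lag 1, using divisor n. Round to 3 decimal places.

-0.265

Mean ȳ = (0.4 − 0.4 − 1.4 + 0.7 + 2.4 + 0.4 − 1.7 − 1.1 + 5.4)/9 = 0.5222
Σ_{t=1}^{8}(y_t−ȳ)(y_{t+1}−ȳ) = -2.3883
γ_1 = -2.3883 / 9 = -0.265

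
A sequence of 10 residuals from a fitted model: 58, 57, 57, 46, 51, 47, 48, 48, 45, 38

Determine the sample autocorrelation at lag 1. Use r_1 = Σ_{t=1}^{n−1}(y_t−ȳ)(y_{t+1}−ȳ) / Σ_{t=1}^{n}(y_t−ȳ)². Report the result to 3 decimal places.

Mean ȳ = (58 + 57 + 57 + 46 + 51 + 47 + 48 + 48 + 45 + 38)/10 = 49.5000
Numerator Σ_{t=1}^{9}(y_t−ȳ)(y_{t+1}−ȳ) = 149.2500
Denominator Σ(y_t−ȳ)² = 362.5000
r_1 = 149.2500 / 362.5000 = 0.412

0.412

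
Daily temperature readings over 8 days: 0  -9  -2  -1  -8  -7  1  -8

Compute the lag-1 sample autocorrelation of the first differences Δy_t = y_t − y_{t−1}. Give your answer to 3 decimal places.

-0.391

First differences Δy: -9, 7, 1, -7, 1, 8, -9
Mean of differences = -1.1429
Numerator Σ(Δy_t−Δȳ)(Δy_{t+1}−Δȳ) = -123.8776
Denominator Σ(Δy_t−Δȳ)² = 316.8571
r_1(Δy) = -123.8776 / 316.8571 = -0.391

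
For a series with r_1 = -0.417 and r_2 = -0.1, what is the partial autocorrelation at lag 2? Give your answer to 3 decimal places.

-0.332

φ_{22} = (r_2 − r_1²) / (1 − r_1²)
r_1² = (-0.417)² = 0.173889
Numerator = -0.1 − 0.1739 = -0.2739; denominator = 1 − 0.1739 = 0.8261
φ_{22} = -0.2739 / 0.8261 = -0.332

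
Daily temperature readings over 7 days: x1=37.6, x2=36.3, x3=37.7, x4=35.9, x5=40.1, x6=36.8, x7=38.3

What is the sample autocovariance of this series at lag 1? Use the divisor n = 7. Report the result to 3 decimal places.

-1.029

Mean x̄ = (37.6 + 36.3 + 37.7 + 35.9 + 40.1 + 36.8 + 38.3)/7 = 37.5286
Σ_{t=1}^{6}(x_t−x̄)(x_{t+1}−x̄) = -7.2008
γ_1 = -7.2008 / 7 = -1.029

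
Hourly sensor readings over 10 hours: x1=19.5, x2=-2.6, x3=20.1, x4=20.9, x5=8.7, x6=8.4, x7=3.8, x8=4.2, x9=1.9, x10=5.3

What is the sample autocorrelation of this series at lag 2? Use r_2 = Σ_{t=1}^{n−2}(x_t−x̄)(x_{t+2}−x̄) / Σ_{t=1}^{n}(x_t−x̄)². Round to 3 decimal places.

0.043

Mean x̄ = (19.5 − 2.6 + 20.1 + 20.9 + 8.7 + 8.4 + 3.8 + 4.2 + 1.9 + 5.3)/10 = 9.0200
Numerator Σ_{t=1}^{8}(x_t−x̄)(x_{t+2}−x̄) = 26.9172
Denominator Σ(x_t−x̄)² = 624.2560
r_2 = 26.9172 / 624.2560 = 0.043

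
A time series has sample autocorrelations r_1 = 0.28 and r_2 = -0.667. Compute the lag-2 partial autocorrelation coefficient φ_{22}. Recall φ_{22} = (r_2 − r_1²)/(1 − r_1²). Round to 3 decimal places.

-0.809

φ_{22} = (r_2 − r_1²) / (1 − r_1²)
r_1² = (0.28)² = 0.0784
Numerator = -0.667 − 0.0784 = -0.7454; denominator = 1 − 0.0784 = 0.9216
φ_{22} = -0.7454 / 0.9216 = -0.809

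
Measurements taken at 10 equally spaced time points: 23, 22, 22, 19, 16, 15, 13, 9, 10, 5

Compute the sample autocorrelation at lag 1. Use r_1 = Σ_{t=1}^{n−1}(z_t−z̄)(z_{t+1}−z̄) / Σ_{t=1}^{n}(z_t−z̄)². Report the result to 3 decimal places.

0.661

Mean z̄ = (23 + 22 + 22 + 19 + 16 + 15 + 13 + 9 + 10 + 5)/10 = 15.4000
Numerator Σ_{t=1}^{9}(z_t−z̄)(z_{t+1}−z̄) = 226.4400
Denominator Σ(z_t−z̄)² = 342.4000
r_1 = 226.4400 / 342.4000 = 0.661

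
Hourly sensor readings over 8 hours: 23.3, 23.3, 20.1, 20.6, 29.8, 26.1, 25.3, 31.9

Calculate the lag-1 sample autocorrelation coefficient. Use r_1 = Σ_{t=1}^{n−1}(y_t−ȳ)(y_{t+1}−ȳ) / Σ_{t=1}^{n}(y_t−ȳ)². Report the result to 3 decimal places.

Mean ȳ = (23.3 + 23.3 + 20.1 + 20.6 + 29.8 + 26.1 + 25.3 + 31.9)/8 = 25.0500
Σ(y_t−ȳ)(y_{t+1}−ȳ) = (3.0625) + (8.6625) + (22.0275) + (-21.1375) + (4.9875) + (0.2625) + (1.7125) = 19.5775
Denominator Σ(y_t−ȳ)² = 121.0800
r_1 = 19.5775 / 121.0800 = 0.162

0.162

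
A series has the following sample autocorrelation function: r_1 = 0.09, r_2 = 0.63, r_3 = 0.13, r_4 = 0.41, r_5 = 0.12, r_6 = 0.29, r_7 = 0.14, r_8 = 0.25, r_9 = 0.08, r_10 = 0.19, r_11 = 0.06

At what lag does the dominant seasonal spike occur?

The largest autocorrelation is r_2 = 0.63, with weaker echoes at lags 4 (0.41), 6 (0.29), 8 (0.25) and 10 (0.19); the remaining lags stay at or below 0.14.
The dominant spike at lag 2 indicates a seasonal period of 2.

2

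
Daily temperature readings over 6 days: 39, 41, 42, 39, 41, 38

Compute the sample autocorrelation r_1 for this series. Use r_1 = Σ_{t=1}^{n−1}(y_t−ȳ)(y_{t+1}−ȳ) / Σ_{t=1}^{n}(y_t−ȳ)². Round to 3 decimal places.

-0.333

Mean ȳ = (39 + 41 + 42 + 39 + 41 + 38)/6 = 40.0000
Deviations from mean: -1.0000, 1.0000, 2.0000, -1.0000, 1.0000, -2.0000
Numerator Σ_{t=1}^{5}(y_t−ȳ)(y_{t+1}−ȳ) = -4.0000
Denominator Σ(y_t−ȳ)² = 12.0000
r_1 = -4.0000 / 12.0000 = -0.333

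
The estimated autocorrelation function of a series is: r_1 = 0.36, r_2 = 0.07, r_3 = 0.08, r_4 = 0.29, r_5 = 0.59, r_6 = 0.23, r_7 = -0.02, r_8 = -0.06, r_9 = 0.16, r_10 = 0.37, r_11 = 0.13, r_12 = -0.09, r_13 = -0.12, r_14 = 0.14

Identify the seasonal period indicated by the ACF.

The largest autocorrelation is r_5 = 0.59, with a weaker echo at lag 10 (0.37); the remaining lags stay at or below 0.36. The elevated value at lag 1 (0.36), dropping to 0.07 at lag 2, reflects decaying short-term dependence rather than seasonality.
The dominant spike at lag 5 indicates a seasonal period of 5.

5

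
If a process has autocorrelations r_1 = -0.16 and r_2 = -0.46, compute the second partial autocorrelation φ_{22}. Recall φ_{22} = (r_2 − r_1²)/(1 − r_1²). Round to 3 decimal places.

-0.498

φ_{22} = (r_2 − r_1²) / (1 − r_1²)
r_1² = (-0.16)² = 0.0256
Numerator = -0.46 − 0.0256 = -0.4856; denominator = 1 − 0.0256 = 0.9744
φ_{22} = -0.4856 / 0.9744 = -0.498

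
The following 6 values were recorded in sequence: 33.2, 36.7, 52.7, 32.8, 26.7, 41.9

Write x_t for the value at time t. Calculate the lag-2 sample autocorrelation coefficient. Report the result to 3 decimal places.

Mean x̄ = (33.2 + 36.7 + 52.7 + 32.8 + 26.7 + 41.9)/6 = 37.3333
Deviations from mean: -4.1333, -0.6333, 15.3667, -4.5333, -10.6333, 4.5667
Σ(x_t−x̄)(x_{t+2}−x̄) = (-63.5156) + (2.8711) + (-163.3989) + (-20.7022) = -244.7456
Denominator Σ(x_t−x̄)² = 408.0933
r_2 = -244.7456 / 408.0933 = -0.600

-0.600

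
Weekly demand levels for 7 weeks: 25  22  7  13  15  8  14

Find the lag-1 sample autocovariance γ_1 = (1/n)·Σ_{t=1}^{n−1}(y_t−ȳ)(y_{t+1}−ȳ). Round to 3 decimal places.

5.079

Mean ȳ = (25 + 22 + 7 + 13 + 15 + 8 + 14)/7 = 14.8571
Σ_{t=1}^{6}(y_t−ȳ)(y_{t+1}−ȳ) = 35.5510
γ_1 = 35.5510 / 7 = 5.079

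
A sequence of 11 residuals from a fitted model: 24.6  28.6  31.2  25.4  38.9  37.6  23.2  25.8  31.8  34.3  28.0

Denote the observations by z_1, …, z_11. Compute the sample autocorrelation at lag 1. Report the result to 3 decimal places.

-0.015

Mean z̄ = (24.6 + 28.6 + 31.2 + 25.4 + 38.9 + 37.6 + 23.2 + 25.8 + 31.8 + 34.3 + 28.0)/11 = 29.9455
Numerator Σ_{t=1}^{10}(z_t−z̄)(z_{t+1}−z̄) = -4.1121
Denominator Σ(z_t−z̄)² = 280.2673
r_1 = -4.1121 / 280.2673 = -0.015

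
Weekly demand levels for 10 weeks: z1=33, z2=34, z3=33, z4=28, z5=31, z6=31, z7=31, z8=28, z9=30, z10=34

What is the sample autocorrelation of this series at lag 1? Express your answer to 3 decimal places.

Mean z̄ = (33 + 34 + 33 + 28 + 31 + 31 + 31 + 28 + 30 + 34)/10 = 31.3000
Numerator Σ_{t=1}^{9}(z_t−z̄)(z_{t+1}−z̄) = 6.5100
Denominator Σ(z_t−z̄)² = 44.1000
r_1 = 6.5100 / 44.1000 = 0.148

0.148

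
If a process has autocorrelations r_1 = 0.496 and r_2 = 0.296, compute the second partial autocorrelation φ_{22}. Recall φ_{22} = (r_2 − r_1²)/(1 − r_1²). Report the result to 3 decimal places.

φ_{22} = (r_2 − r_1²) / (1 − r_1²)
r_1² = (0.496)² = 0.246016
Numerator = 0.296 − 0.2460 = 0.0500; denominator = 1 − 0.2460 = 0.7540
φ_{22} = 0.0500 / 0.7540 = 0.066

0.066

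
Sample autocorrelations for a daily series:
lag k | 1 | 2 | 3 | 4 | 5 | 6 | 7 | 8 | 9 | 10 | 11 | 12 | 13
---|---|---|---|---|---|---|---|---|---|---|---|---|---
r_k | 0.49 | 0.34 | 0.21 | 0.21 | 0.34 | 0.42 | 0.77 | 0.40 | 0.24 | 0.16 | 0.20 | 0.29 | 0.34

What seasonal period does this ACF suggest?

7

The largest autocorrelation is r_7 = 0.77; the remaining lags stay at or below 0.49. The elevated value at lag 1 (0.49), dropping to 0.34 at lag 2, reflects decaying short-term dependence rather than seasonality.
The dominant spike at lag 7 indicates a seasonal period of 7.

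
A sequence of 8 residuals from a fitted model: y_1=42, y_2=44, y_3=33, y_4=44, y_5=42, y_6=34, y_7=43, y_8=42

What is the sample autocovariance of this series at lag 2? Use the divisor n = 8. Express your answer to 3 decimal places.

Mean ȳ = (42 + 44 + 33 + 44 + 42 + 34 + 43 + 42)/8 = 40.5000
Deviations: 1.5000, 3.5000, -7.5000, 3.5000, 1.5000, -6.5000, 2.5000, 1.5000
Σ_{t=1}^{6}(y_t−ȳ)(y_{t+2}−ȳ) = -39.0000
γ_2 = -39.0000 / 8 = -4.875

-4.875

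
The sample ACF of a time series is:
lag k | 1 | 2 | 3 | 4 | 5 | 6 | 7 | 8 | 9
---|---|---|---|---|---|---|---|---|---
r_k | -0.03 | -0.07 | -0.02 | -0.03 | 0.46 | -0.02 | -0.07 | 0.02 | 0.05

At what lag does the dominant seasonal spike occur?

5

The largest autocorrelation is r_5 = 0.46; the remaining lags stay at or below 0.05.
The dominant spike at lag 5 indicates a seasonal period of 5.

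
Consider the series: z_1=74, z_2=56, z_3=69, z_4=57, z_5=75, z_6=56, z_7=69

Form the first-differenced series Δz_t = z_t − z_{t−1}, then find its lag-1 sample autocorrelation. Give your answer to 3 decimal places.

-0.804

First differences Δz: -18, 13, -12, 18, -19, 13
Mean of differences = -0.8333
Numerator Σ(Δz_t−Δz̄)(Δz_{t+1}−Δz̄) = -1195.6944
Denominator Σ(Δz_t−Δz̄)² = 1486.8333
r_1(Δz) = -1195.6944 / 1486.8333 = -0.804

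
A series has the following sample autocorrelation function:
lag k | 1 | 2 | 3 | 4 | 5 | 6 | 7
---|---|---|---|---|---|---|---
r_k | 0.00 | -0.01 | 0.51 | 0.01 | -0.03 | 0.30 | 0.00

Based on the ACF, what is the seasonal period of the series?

The largest autocorrelation is r_3 = 0.51, with a weaker echo at lag 6 (0.30); the remaining lags stay at or below 0.01.
The dominant spike at lag 3 indicates a seasonal period of 3.

3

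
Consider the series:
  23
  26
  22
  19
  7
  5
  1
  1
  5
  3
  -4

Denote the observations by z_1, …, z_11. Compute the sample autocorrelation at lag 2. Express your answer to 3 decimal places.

0.419

Mean z̄ = (23 + 26 + 22 + 19 + 7 + 5 + 1 + 1 + 5 + 3 − 4)/11 = 9.8182
Numerator Σ_{t=1}^{9}(z_t−z̄)(z_{t+2}−z̄) = 467.1157
Denominator Σ(z_t−z̄)² = 1115.6364
r_2 = 467.1157 / 1115.6364 = 0.419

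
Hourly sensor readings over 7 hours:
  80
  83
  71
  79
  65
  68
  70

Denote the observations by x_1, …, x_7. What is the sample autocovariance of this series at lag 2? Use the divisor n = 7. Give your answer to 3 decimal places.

Mean x̄ = (80 + 83 + 71 + 79 + 65 + 68 + 70)/7 = 73.7143
Deviations: 6.2857, 9.2857, -2.7143, 5.2857, -8.7143, -5.7143, -3.7143
Σ_{t=1}^{5}(x_t−x̄)(x_{t+2}−x̄) = 57.8367
γ_2 = 57.8367 / 7 = 8.262

8.262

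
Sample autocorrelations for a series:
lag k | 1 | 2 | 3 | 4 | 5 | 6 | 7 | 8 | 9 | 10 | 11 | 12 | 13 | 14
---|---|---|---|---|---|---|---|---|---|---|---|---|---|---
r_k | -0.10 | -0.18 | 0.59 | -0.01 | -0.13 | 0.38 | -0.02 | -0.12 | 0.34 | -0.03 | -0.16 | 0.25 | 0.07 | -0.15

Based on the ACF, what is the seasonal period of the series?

The largest autocorrelation is r_3 = 0.59, with weaker echoes at lags 6 (0.38), 9 (0.34) and 12 (0.25); the remaining lags stay at or below 0.07.
The dominant spike at lag 3 indicates a seasonal period of 3.

3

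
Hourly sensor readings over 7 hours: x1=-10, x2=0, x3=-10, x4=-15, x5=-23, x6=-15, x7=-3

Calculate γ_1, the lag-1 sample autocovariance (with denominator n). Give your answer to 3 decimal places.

Mean x̄ = (-10 + 0 − 10 − 15 − 23 − 15 − 3)/7 = -10.8571
Σ_{t=1}^{6}(x_t−x̄)(x_{t+1}−x̄) = 83.1224
γ_1 = 83.1224 / 7 = 11.875

11.875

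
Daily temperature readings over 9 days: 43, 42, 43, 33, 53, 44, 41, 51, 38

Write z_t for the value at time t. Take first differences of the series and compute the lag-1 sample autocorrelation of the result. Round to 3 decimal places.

-0.605

First differences Δz: -1, 1, -10, 20, -9, -3, 10, -13
Mean of differences = -0.6250
Numerator Σ(Δz_t−Δz̄)(Δz_{t+1}−Δz̄) = -518.7656
Denominator Σ(Δz_t−Δz̄)² = 857.8750
r_1(Δz) = -518.7656 / 857.8750 = -0.605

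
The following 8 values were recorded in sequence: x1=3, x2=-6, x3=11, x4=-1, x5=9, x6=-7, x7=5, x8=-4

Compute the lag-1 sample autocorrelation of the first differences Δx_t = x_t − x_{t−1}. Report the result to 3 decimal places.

-0.852

First differences Δx: -9, 17, -12, 10, -16, 12, -9
Mean of differences = -1.0000
Numerator Σ(Δx_t−Δx̄)(Δx_{t+1}−Δx̄) = -927.0000
Denominator Σ(Δx_t−Δx̄)² = 1088.0000
r_1(Δx) = -927.0000 / 1088.0000 = -0.852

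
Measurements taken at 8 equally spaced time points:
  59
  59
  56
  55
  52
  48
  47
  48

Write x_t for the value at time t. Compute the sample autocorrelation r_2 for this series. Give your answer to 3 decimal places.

0.279

Mean x̄ = (59 + 59 + 56 + 55 + 52 + 48 + 47 + 48)/8 = 53.0000
Σ(x_t−x̄)(x_{t+2}−x̄) = (18.0000) + (12.0000) + (-3.0000) + (-10.0000) + (6.0000) + (25.0000) = 48.0000
Denominator Σ(x_t−x̄)² = 172.0000
r_2 = 48.0000 / 172.0000 = 0.279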